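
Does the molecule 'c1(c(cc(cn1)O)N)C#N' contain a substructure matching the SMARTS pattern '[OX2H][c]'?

Yes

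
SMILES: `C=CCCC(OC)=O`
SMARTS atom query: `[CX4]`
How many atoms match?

3

Check the 8 heavy atoms by environment: 3× C (X4) → match; 3× C (X3) → no; 1× O (X1) → no; 1× O (X2) → no.
That gives 3 matching atoms.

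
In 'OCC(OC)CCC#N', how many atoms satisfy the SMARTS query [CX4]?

5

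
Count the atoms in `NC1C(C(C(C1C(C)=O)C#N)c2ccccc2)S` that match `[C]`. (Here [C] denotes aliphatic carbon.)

The query [C] means: uppercase C matches aliphatic (non-aromatic) carbon only.
Check the 18 heavy atoms by environment: 8× C → match; 2× N → no; 6× c (aromatic) → no; 1× S → no; 1× O → no.
That gives 8 matching atoms.

8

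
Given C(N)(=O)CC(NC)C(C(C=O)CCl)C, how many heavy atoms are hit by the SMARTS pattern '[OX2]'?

The query [OX2] means: aliphatic oxygen with two total connections — ether, hydroxyl, or ester single-bond O.
Check the 14 heavy atoms by environment: 7× C (X4) → no; 2× C (X3) → no; 2× O (X1) → no; 1× Cl (X1) → no; 2× N (X3) → no.
No environment satisfies the query, so 0 matching atoms.

0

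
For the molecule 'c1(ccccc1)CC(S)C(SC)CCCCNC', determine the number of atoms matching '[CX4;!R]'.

9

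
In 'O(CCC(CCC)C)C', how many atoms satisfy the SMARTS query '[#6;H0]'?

0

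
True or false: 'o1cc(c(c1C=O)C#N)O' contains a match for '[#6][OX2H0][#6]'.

False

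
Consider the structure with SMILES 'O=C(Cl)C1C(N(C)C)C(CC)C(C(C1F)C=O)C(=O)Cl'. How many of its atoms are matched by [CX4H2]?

The query [CX4H2] means: sp3 carbon (X4) with exactly two hydrogens.
Check the 20 heavy atoms by environment: 6× C (H1, X4) → no; 2× C (H0, X3) → no; 3× O (H0, X1) → no; 2× Cl (H0, X1) → no; 1× F (H0, X1) → no; 1× N (H0, X3) → no; 3× C (H3, X4) → no; 1× C (H2, X4) → match; 1× C (H1, X3) → no.
That gives 1 matching atom.

1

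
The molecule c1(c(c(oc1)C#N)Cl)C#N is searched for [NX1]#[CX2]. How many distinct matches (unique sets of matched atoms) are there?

2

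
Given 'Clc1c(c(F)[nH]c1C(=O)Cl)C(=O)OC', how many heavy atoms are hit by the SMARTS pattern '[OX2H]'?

The query [OX2H] means: aliphatic oxygen with two connections, one of which is H — an -OH oxygen.
Check the 14 heavy atoms by environment: 1× n (aromatic, H1, X3) → no; 4× c (aromatic, H0, X3) → no; 2× C (H0, X3) → no; 2× O (H0, X1) → no; 2× Cl (H0, X1) → no; 1× F (H0, X1) → no; 1× O (H0, X2) → no; 1× C (H3, X4) → no.
No environment satisfies the query, so 0 matching atoms.

0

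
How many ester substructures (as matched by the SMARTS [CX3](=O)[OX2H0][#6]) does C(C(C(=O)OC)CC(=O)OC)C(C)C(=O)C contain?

2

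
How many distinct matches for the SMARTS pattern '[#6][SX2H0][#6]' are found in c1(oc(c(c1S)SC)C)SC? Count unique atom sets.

2

[#6][SX2H0][#6] is the SMARTS for a thioether: an aliphatic sulfur bridging two carbons with no H on the sulfur.
The molecule carries 2 separate instances of a methylthio ether (-SCH3) meeting every constraint; each maps to a distinct set of atoms, giving 2 matches.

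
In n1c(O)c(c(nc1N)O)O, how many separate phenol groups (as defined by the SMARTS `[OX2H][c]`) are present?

[OX2H][c] is the SMARTS for a phenol: a hydroxyl oxygen attached to an aromatic carbon.
The molecule carries 3 separate instances of a hydroxyl group (-OH) meeting every constraint; each maps to a distinct set of atoms, giving 3 matches.

3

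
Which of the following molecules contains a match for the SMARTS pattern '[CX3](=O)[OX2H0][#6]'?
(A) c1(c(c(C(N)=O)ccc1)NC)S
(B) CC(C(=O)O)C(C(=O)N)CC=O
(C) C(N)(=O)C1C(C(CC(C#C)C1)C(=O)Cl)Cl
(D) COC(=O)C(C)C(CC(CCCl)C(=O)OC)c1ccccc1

[CX3](=O)[OX2H0][#6] describes a carbonyl carbon bonded to an oxygen that is itself bonded to carbon (no H on that O) (an ester).
(A) has a primary amide (-C(=O)NH2) but the carbonyl is bonded to N, not to an O-C linkage.
(B) has a primary amide (-C(=O)NH2) but the carbonyl is bonded to N, not to an O-C linkage.
(C) has a primary amide (-C(=O)NH2) but the carbonyl is bonded to N, not to an O-C linkage.
(D) contains a methyl-ester group (-C(=O)OCH3), which satisfies every atom and bond constraint.
So the answer is (D).

D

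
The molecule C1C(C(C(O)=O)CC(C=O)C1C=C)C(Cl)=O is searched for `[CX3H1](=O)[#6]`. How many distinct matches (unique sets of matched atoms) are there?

[CX3H1](=O)[#6] is the SMARTS for an aldehyde: an sp2 carbon with one H, double-bonded to O and single-bonded to carbon.
Exactly one fragment in the molecule meets all constraints, giving 1 match.

1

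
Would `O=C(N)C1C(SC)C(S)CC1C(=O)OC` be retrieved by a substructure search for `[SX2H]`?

The pattern [SX2H] describes an aliphatic sulfur with two connections, one being H — a thiol.
The molecule carries a thiol (-SH), whose atoms satisfy every constraint of the query, so the pattern matches.

Yes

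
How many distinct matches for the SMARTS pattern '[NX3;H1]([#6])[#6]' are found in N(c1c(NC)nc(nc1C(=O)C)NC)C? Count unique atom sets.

[NX3;H1]([#6])[#6] is the SMARTS for a secondary amine: a trivalent nitrogen with one H, bonded to two carbons.
The molecule carries 3 separate instances of an N-methylamino group (-NHCH3) meeting every constraint; each maps to a distinct set of atoms, giving 3 matches.

3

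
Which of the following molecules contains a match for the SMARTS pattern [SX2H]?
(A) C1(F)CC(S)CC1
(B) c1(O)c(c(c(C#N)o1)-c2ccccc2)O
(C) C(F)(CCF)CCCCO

A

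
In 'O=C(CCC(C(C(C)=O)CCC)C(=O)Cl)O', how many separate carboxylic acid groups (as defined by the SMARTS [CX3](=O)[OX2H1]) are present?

[CX3](=O)[OX2H1] is the SMARTS for a carboxylic acid: an sp2 carbon double-bonded to O and single-bonded to an -OH oxygen.
Exactly one fragment in the molecule meets all constraints, giving 1 match.

1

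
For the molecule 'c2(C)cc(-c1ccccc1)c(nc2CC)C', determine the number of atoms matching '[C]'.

The query [C] means: uppercase C matches aliphatic (non-aromatic) carbon only.
Check the 16 heavy atoms by environment: 1× n (aromatic) → no; 11× c (aromatic) → no; 4× C → match.
That gives 4 matching atoms.

4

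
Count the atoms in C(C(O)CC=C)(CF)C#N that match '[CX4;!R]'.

4

The query [CX4;!R] means: aliphatic carbon with four total connections, not in a ring.
Check the 10 heavy atoms by environment: 4× C (X4, acyclic) → match; 1× F (X1, acyclic) → no; 2× C (X3, acyclic) → no; 1× O (X2, acyclic) → no; 1× C (X2, acyclic) → no; 1× N (X1, acyclic) → no.
That gives 4 matching atoms.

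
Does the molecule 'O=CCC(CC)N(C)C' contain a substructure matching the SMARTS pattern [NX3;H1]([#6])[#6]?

No

The pattern [NX3;H1]([#6])[#6] describes a trivalent nitrogen with one H, bonded to two carbons — a secondary amine.
The closest candidate here is a dimethylamino group (-N(CH3)2), but the nitrogen has H0, not H1. No other fragment satisfies the full query, so there is no match.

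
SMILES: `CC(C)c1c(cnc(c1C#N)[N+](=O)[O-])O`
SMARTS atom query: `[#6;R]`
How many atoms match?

5

Check the 15 heavy atoms by environment: 1× n (aromatic, in 6-ring) → no; 5× c (aromatic, in 6-ring) → match; 2× O (acyclic) → no; 4× C (acyclic) → no; 1× N (acyclic) → no; 1× N (charge +1, acyclic) → no; 1× O (charge -1, acyclic) → no.
That gives 5 matching atoms.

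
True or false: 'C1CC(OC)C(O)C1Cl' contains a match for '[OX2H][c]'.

False

The pattern [OX2H][c] describes a hydroxyl oxygen attached to an aromatic carbon — a phenol.
The closest candidate here is a hydroxyl group (-OH), but the -OH is on an aliphatic carbon, not an aromatic c. No other fragment satisfies the full query, so there is no match.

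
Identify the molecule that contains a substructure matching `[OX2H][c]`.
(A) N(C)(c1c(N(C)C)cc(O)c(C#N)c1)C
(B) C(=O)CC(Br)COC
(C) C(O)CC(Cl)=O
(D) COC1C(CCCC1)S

A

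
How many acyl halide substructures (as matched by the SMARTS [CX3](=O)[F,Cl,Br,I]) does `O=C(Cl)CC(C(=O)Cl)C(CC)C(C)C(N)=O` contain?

[CX3](=O)[F,Cl,Br,I] is the SMARTS for an acyl halide: a carbonyl carbon bonded to a halogen.
The molecule carries 2 separate instances of an acyl chloride (-C(=O)Cl) meeting every constraint; each maps to a distinct set of atoms, giving 2 matches.

2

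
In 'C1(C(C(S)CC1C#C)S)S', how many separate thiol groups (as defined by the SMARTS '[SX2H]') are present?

3

[SX2H] is the SMARTS for a thiol: an aliphatic sulfur with two connections, one being H.
The molecule carries 3 separate instances of a thiol (-SH) meeting every constraint; each maps to a distinct set of atoms, giving 3 matches.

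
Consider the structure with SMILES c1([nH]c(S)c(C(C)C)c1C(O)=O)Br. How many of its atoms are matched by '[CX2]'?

0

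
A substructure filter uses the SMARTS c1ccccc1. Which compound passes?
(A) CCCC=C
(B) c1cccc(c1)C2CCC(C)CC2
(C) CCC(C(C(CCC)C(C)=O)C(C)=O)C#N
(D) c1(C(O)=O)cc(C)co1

B

c1ccccc1 describes six aromatic carbons in a ring (a benzene ring).
(A) has a methyl group (-CH3) but no six-membered all-carbon aromatic ring is present.
(B) contains a phenyl ring, which satisfies every atom and bond constraint.
(C) has a methyl group (-CH3) but no six-membered all-carbon aromatic ring is present.
(D) has a methyl group (-CH3) but no six-membered all-carbon aromatic ring is present.
So the answer is (B).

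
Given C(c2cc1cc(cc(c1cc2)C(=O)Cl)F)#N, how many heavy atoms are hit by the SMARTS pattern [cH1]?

The query [cH1] means: aromatic carbon bearing exactly one hydrogen.
Check the 16 heavy atoms by environment: 5× c (aromatic, H0) → no; 5× c (aromatic, H1) → match; 1× F (H0) → no; 2× C (H0) → no; 1× O (H0) → no; 1× Cl (H0) → no; 1× N (H0) → no.
That gives 5 matching atoms.

5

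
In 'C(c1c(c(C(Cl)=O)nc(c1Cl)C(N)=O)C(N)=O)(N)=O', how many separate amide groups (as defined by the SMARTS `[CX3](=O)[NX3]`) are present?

3

[CX3](=O)[NX3] is the SMARTS for an amide: a carbonyl carbon bonded to a trivalent nitrogen.
The molecule carries 3 separate instances of a primary amide (-C(=O)NH2) meeting every constraint; each maps to a distinct set of atoms, giving 3 matches.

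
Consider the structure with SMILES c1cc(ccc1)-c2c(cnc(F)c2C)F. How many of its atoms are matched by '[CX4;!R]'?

1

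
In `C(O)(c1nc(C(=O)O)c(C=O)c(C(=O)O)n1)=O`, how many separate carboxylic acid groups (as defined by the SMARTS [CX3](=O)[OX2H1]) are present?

[CX3](=O)[OX2H1] is the SMARTS for a carboxylic acid: an sp2 carbon double-bonded to O and single-bonded to an -OH oxygen.
The molecule carries 3 separate instances of a carboxylic acid group (-C(=O)OH) meeting every constraint; each maps to a distinct set of atoms, giving 3 matches.

3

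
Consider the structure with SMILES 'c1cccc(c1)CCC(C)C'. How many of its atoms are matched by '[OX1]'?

0

Check the 11 heavy atoms by environment: 5× C (X4) → no; 6× c (aromatic, X3) → no.
No environment satisfies the query, so 0 matching atoms.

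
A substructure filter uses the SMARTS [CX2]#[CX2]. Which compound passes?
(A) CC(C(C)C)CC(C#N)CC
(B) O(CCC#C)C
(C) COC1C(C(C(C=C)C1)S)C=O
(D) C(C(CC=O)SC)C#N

[CX2]#[CX2] describes a carbon-carbon triple bond (an alkyne).
(A) has a nitrile (-C#N) but the triple bond is C#N, not C#C.
(B) contains an ethynyl group (-C#CH), which satisfies every atom and bond constraint.
(C) has a vinyl group (-CH=CH2) but the C=C is a double bond; both carbons are CX3, not CX2.
(D) has a nitrile (-C#N) but the triple bond is C#N, not C#C.
So the answer is (B).

B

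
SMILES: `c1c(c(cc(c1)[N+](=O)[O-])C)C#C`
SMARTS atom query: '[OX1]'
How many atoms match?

2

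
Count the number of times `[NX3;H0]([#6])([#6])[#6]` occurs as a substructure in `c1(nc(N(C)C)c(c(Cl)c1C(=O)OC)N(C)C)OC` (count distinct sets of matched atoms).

[NX3;H0]([#6])([#6])[#6] is the SMARTS for a tertiary amine: a trivalent nitrogen with no H, bonded to three carbons.
The molecule carries 2 separate instances of a dimethylamino group (-N(CH3)2) meeting every constraint; each maps to a distinct set of atoms, giving 2 matches.

2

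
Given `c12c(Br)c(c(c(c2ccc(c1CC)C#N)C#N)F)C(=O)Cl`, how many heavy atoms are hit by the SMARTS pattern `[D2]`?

5

The query [D2] means: atom with exactly two heavy-atom neighbours.
Check the 21 heavy atoms by environment: 8× c (aromatic, D3) → no; 2× c (aromatic, D2) → match; 1× C (D3) → no; 1× O (D1) → no; 1× Cl (D1) → no; 3× C (D2) → match; 2× N (D1) → no; 1× F (D1) → no; 1× C (D1) → no; 1× Br (D1) → no.
Summing the matching environments: 2 + 3 = 5 matching atoms.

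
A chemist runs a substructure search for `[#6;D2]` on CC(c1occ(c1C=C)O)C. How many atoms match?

The query [#6;D2] means: any carbon bonded to exactly two heavy atoms.
Check the 11 heavy atoms by environment: 1× o (aromatic, D2) → no; 3× c (aromatic, D3) → no; 1× c (aromatic, D2) → match; 1× C (D3) → no; 3× C (D1) → no; 1× O (D1) → no; 1× C (D2) → match.
Summing the matching environments: 1 + 1 = 2 matching atoms.

2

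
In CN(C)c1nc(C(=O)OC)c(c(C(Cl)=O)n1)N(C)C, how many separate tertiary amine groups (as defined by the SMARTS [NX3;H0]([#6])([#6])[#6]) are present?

2

[NX3;H0]([#6])([#6])[#6] is the SMARTS for a tertiary amine: a trivalent nitrogen with no H, bonded to three carbons.
The molecule carries 2 separate instances of a dimethylamino group (-N(CH3)2) meeting every constraint; each maps to a distinct set of atoms, giving 2 matches.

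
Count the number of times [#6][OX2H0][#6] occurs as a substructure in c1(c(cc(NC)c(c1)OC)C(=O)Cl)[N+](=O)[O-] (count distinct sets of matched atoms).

[#6][OX2H0][#6] is the SMARTS for an ether: an aliphatic oxygen bridging two carbons with no H on the oxygen.
Exactly one fragment in the molecule meets all constraints, giving 1 match.

1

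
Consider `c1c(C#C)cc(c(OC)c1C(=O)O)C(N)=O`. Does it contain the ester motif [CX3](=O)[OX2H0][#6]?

No

The pattern [CX3](=O)[OX2H0][#6] describes a carbonyl carbon bonded to an oxygen that is itself bonded to carbon (no H on that O) — an ester.
The closest candidate here is a primary amide (-C(=O)NH2), but the carbonyl is bonded to N, not to an O-C linkage. No other fragment satisfies the full query, so there is no match.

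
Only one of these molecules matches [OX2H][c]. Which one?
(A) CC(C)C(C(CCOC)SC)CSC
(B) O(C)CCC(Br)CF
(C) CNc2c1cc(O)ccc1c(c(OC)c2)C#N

C

[OX2H][c] describes a hydroxyl oxygen attached to an aromatic carbon (a phenol).
(A) has a methoxy ether (-OCH3) but the oxygen has H0, not H1.
(B) has a methoxy ether (-OCH3) but the oxygen has H0, not H1.
(C) contains a hydroxyl group (-OH), which satisfies every atom and bond constraint.
So the answer is (C).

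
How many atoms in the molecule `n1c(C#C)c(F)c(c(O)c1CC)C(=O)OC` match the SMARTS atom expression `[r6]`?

The query [r6] means: r6 matches atoms in a six-membered ring.
Check the 16 heavy atoms by environment: 1× n (aromatic, in 6-ring) → match; 5× c (aromatic, in 6-ring) → match; 6× C (acyclic) → no; 3× O (acyclic) → no; 1× F (acyclic) → no.
Summing the matching environments: 1 + 5 = 6 matching atoms.

6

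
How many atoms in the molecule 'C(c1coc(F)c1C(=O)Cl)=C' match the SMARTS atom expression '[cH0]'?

The query [cH0] means: aromatic carbon with no attached hydrogen (substituted or ring-fusion).
Check the 11 heavy atoms by environment: 1× o (aromatic, H0) → no; 3× c (aromatic, H0) → match; 1× c (aromatic, H1) → no; 1× F (H0) → no; 1× C (H0) → no; 1× O (H0) → no; 1× Cl (H0) → no; 1× C (H1) → no; 1× C (H2) → no.
That gives 3 matching atoms.

3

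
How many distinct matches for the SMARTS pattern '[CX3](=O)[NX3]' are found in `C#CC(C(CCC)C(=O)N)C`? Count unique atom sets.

[CX3](=O)[NX3] is the SMARTS for an amide: a carbonyl carbon bonded to a trivalent nitrogen.
Exactly one fragment in the molecule meets all constraints, giving 1 match.

1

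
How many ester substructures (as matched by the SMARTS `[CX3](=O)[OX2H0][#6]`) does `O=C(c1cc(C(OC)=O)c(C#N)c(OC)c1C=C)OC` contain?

2

[CX3](=O)[OX2H0][#6] is the SMARTS for an ester: a carbonyl carbon bonded to an oxygen that is itself bonded to carbon (no H on that O).
The molecule carries 2 separate instances of a methyl-ester group (-C(=O)OCH3) meeting every constraint; each maps to a distinct set of atoms, giving 2 matches.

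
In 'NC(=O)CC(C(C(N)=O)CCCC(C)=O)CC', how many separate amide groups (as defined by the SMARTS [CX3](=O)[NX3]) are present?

2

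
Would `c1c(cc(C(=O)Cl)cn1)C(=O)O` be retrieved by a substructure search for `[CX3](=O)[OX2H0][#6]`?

The pattern [CX3](=O)[OX2H0][#6] describes a carbonyl carbon bonded to an oxygen that is itself bonded to carbon (no H on that O) — an ester.
The closest candidate here is a carboxylic acid group (-C(=O)OH), but the singly-bonded O carries H (OX2H1, not H0). No other fragment satisfies the full query, so there is no match.

No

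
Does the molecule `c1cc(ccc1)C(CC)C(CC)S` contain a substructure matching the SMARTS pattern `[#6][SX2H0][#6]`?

The pattern [#6][SX2H0][#6] describes an aliphatic sulfur bridging two carbons with no H on the sulfur — a thioether.
The closest candidate here is a thiol (-SH), but the sulfur has H1, not H0 bridging two carbons. No other fragment satisfies the full query, so there is no match.

No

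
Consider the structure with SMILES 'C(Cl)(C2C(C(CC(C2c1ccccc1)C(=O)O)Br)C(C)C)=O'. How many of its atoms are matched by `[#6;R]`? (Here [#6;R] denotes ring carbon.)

12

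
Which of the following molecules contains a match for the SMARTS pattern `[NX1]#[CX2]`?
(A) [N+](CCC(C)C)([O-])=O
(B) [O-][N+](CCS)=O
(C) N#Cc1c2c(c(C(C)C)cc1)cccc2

C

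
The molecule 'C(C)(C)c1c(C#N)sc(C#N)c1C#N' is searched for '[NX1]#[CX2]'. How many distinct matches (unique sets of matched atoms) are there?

3

[NX1]#[CX2] is the SMARTS for a nitrile: a nitrogen triple-bonded to a two-connected carbon.
The molecule carries 3 separate instances of a nitrile (-C#N) meeting every constraint; each maps to a distinct set of atoms, giving 3 matches.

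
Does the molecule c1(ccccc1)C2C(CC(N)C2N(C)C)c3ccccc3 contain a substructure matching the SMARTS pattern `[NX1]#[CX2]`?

No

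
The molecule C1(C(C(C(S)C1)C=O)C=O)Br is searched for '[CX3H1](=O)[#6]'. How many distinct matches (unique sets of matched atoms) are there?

[CX3H1](=O)[#6] is the SMARTS for an aldehyde: an sp2 carbon with one H, double-bonded to O and single-bonded to carbon.
The molecule carries 2 separate instances of an aldehyde (-CHO) meeting every constraint; each maps to a distinct set of atoms, giving 2 matches.

2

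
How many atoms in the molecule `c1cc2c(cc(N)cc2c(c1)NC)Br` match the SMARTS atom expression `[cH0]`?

The query [cH0] means: aromatic carbon with no attached hydrogen (substituted or ring-fusion).
Check the 14 heavy atoms by environment: 5× c (aromatic, H0) → match; 5× c (aromatic, H1) → no; 1× N (H1) → no; 1× C (H3) → no; 1× Br (H0) → no; 1× N (H2) → no.
That gives 5 matching atoms.

5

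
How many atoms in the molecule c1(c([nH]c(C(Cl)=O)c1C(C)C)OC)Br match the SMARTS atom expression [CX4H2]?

0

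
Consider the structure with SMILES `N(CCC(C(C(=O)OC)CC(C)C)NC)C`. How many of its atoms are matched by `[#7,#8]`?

4

The query [#7,#8] means: nitrogen or oxygen (comma = OR).
Check the 16 heavy atoms by environment: 12× C → no; 2× N → match; 2× O → match.
Summing the matching environments: 2 + 2 = 4 matching atoms.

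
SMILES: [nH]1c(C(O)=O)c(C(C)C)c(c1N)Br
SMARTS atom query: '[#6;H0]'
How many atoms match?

5

The query [#6;H0] means: any carbon with no attached hydrogen.
Check the 13 heavy atoms by environment: 1× n (aromatic, H1) → no; 4× c (aromatic, H0) → match; 1× C (H1) → no; 2× C (H3) → no; 1× Br (H0) → no; 1× N (H2) → no; 1× C (H0) → match; 1× O (H0) → no; 1× O (H1) → no.
Summing the matching environments: 4 + 1 = 5 matching atoms.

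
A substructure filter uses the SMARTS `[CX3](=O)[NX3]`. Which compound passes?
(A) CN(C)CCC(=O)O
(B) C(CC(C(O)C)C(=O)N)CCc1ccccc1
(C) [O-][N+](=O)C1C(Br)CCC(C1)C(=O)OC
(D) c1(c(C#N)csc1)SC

B

[CX3](=O)[NX3] describes a carbonyl carbon bonded to a trivalent nitrogen (an amide).
(A) has a carboxylic acid group (-C(=O)OH) but the carbonyl is bonded to O, not to an NX3 nitrogen.
(B) contains a primary amide (-C(=O)NH2), which satisfies every atom and bond constraint.
(C) has a methyl-ester group (-C(=O)OCH3) but the carbonyl is bonded to O, not to an NX3 nitrogen.
(D) has a nitrile (-C#N) but the nitrile N is NX1 (triple-bonded), not NX3.
So the answer is (B).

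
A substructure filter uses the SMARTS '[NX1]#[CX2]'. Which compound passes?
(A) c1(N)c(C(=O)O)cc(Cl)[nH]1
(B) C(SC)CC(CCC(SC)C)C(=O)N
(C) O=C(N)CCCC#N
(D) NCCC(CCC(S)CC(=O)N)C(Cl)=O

C

[NX1]#[CX2] describes a nitrogen triple-bonded to a two-connected carbon (a nitrile).
(A) has a primary amino group (-NH2) but the nitrogen is NX3 (three connections), not NX1 triple-bonded.
(B) has a primary amide (-C(=O)NH2) but the nitrogen is NX3, not NX1.
(C) contains a nitrile (-C#N), which satisfies every atom and bond constraint.
(D) has a primary amide (-C(=O)NH2) but the nitrogen is NX3, not NX1.
So the answer is (C).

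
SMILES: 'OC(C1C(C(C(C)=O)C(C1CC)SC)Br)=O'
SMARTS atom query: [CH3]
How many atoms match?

3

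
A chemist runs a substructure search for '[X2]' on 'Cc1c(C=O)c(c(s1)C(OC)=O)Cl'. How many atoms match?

2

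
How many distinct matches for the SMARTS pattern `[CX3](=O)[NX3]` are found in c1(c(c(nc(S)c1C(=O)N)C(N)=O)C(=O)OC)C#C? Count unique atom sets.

[CX3](=O)[NX3] is the SMARTS for an amide: a carbonyl carbon bonded to a trivalent nitrogen.
The molecule carries 2 separate instances of a primary amide (-C(=O)NH2) meeting every constraint; each maps to a distinct set of atoms, giving 2 matches.

2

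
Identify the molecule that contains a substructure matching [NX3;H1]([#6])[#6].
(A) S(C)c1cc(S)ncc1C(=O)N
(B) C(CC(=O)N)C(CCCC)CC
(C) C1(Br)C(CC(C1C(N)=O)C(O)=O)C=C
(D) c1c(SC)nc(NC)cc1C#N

D

[NX3;H1]([#6])[#6] describes a trivalent nitrogen with one H, bonded to two carbons (a secondary amine).
(A) has a primary amide (-C(=O)NH2) but the -C(=O)NH2 nitrogen has H2, not H1.
(B) has a primary amide (-C(=O)NH2) but the -C(=O)NH2 nitrogen has H2, not H1.
(C) has a primary amide (-C(=O)NH2) but the -C(=O)NH2 nitrogen has H2, not H1.
(D) contains an N-methylamino group (-NHCH3), which satisfies every atom and bond constraint.
So the answer is (D).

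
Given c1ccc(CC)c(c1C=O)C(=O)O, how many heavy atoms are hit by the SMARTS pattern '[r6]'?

The query [r6] means: r6 matches atoms in a six-membered ring.
Check the 13 heavy atoms by environment: 6× c (aromatic, in 6-ring) → match; 4× C (acyclic) → no; 3× O (acyclic) → no.
That gives 6 matching atoms.

6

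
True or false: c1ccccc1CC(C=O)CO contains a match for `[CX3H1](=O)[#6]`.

The pattern [CX3H1](=O)[#6] describes an sp2 carbon with one H, double-bonded to O and single-bonded to carbon — an aldehyde.
The molecule carries an aldehyde (-CHO), whose atoms satisfy every constraint of the query, so the pattern matches.

True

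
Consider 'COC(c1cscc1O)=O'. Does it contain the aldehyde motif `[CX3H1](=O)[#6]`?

The pattern [CX3H1](=O)[#6] describes an sp2 carbon with one H, double-bonded to O and single-bonded to carbon — an aldehyde.
The closest candidate here is a methyl-ester group (-C(=O)OCH3), but the carbonyl carbon has H0, not H1. No other fragment satisfies the full query, so there is no match.

No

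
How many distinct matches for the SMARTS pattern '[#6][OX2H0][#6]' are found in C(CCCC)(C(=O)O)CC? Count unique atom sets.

0

[#6][OX2H0][#6] is the SMARTS for an ether: an aliphatic oxygen bridging two carbons with no H on the oxygen.
The molecule has a carboxylic acid group (-C(=O)OH), but the -OH oxygen has H1; the =O is OX1, not OX2; nothing else fits, so there are 0 matches.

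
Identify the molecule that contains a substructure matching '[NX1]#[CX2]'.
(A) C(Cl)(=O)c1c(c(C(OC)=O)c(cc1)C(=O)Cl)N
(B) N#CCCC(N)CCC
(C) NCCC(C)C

B

[NX1]#[CX2] describes a nitrogen triple-bonded to a two-connected carbon (a nitrile).
(A) has a primary amino group (-NH2) but the nitrogen is NX3 (three connections), not NX1 triple-bonded.
(B) contains a nitrile (-C#N), which satisfies every atom and bond constraint.
(C) has a primary amino group (-NH2) but the nitrogen is NX3 (three connections), not NX1 triple-bonded.
So the answer is (B).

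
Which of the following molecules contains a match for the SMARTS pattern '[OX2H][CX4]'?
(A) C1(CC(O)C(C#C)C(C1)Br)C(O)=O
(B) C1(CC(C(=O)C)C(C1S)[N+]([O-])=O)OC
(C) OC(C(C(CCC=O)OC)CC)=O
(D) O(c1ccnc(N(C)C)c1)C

A

[OX2H][CX4] describes a hydroxyl oxygen bound to an sp3 (X4) carbon (an aliphatic alcohol).
(A) contains a hydroxyl group (-OH), which satisfies every atom and bond constraint.
(B) has a methoxy ether (-OCH3) but the oxygen has H0 (ether), not H1.
(C) has a methoxy ether (-OCH3) but the oxygen has H0 (ether), not H1.
(D) has a methoxy ether (-OCH3) but the oxygen has H0 (ether), not H1.
So the answer is (A).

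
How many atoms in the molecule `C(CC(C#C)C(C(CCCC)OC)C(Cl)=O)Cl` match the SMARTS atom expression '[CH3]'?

The query [CH3] means: aliphatic carbon with exactly three hydrogens.
Check the 17 heavy atoms by environment: 5× C (H2) → no; 4× C (H1) → no; 2× C (H0) → no; 2× C (H3) → match; 2× Cl (H0) → no; 2× O (H0) → no.
That gives 2 matching atoms.

2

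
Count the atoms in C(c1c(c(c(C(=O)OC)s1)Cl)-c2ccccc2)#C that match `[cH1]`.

5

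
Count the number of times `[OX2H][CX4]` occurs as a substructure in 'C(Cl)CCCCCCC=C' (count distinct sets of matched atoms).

0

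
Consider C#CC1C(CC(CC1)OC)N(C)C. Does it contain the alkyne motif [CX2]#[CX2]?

Yes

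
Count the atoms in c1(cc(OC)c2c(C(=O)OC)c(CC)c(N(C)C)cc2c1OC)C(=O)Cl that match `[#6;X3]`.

Check the 26 heavy atoms by environment: 10× c (aromatic, X3) → match; 7× C (X4) → no; 3× O (X2) → no; 1× N (X3) → no; 2× C (X3) → match; 2× O (X1) → no; 1× Cl (X1) → no.
Summing the matching environments: 10 + 2 = 12 matching atoms.

12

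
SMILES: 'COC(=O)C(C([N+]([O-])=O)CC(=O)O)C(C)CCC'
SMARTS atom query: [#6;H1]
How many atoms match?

The query [#6;H1] means: any carbon bearing exactly one hydrogen.
Check the 18 heavy atoms by environment: 3× C (H2) → no; 3× C (H1) → match; 3× C (H3) → no; 1× N (charge +1, H0) → no; 1× O (charge -1, H0) → no; 4× O (H0) → no; 2× C (H0) → no; 1× O (H1) → no.
That gives 3 matching atoms.

3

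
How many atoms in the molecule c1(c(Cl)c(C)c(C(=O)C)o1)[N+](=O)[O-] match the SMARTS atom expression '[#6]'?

7

Check the 13 heavy atoms by environment: 1× o (aromatic) → no; 4× c (aromatic) → match; 3× C → match; 2× O → no; 1× N (charge +1) → no; 1× O (charge -1) → no; 1× Cl → no.
Summing the matching environments: 4 + 3 = 7 matching atoms.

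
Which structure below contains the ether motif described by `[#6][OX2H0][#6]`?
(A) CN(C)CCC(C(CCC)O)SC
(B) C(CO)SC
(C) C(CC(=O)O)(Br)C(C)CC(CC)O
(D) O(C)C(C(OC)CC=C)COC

D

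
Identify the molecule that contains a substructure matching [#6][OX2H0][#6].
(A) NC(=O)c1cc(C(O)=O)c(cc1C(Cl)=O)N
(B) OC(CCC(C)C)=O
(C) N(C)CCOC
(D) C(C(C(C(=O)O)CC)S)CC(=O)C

C

[#6][OX2H0][#6] describes an aliphatic oxygen bridging two carbons with no H on the oxygen (an ether).
(A) has a carboxylic acid group (-C(=O)OH) but the -OH oxygen has H1; the =O is OX1, not OX2.
(B) has a carboxylic acid group (-C(=O)OH) but the -OH oxygen has H1; the =O is OX1, not OX2.
(C) contains a methoxy ether (-OCH3), which satisfies every atom and bond constraint.
(D) has a carboxylic acid group (-C(=O)OH) but the -OH oxygen has H1; the =O is OX1, not OX2.
So the answer is (C).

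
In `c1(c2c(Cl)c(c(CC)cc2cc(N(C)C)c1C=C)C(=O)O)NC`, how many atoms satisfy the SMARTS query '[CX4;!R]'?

Check the 23 heavy atoms by environment: 10× c (aromatic, X3, in 6-ring) → no; 1× Cl (X1, acyclic) → no; 5× C (X4, acyclic) → match; 3× C (X3, acyclic) → no; 1× O (X1, acyclic) → no; 1× O (X2, acyclic) → no; 2× N (X3, acyclic) → no.
That gives 5 matching atoms.

5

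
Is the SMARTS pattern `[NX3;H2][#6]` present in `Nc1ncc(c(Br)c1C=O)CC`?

The pattern [NX3;H2][#6] describes a trivalent nitrogen with two H attached to carbon — a primary amine.
The molecule carries a primary amino group (-NH2), whose atoms satisfy every constraint of the query, so the pattern matches.

Yes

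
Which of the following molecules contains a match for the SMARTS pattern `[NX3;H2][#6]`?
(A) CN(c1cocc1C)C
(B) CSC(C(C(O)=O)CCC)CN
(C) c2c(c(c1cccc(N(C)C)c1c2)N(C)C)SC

B

[NX3;H2][#6] describes a trivalent nitrogen with two H attached to carbon (a primary amine).
(A) has a dimethylamino group (-N(CH3)2) but the nitrogen has H0, not H2.
(B) contains a primary amino group (-NH2), which satisfies every atom and bond constraint.
(C) has a dimethylamino group (-N(CH3)2) but the nitrogen has H0, not H2.
So the answer is (B).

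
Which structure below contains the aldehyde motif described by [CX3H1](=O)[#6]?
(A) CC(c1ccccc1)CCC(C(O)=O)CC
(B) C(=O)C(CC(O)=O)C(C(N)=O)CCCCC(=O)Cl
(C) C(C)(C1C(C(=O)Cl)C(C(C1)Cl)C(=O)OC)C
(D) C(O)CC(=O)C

[CX3H1](=O)[#6] describes an sp2 carbon with one H, double-bonded to O and single-bonded to carbon (an aldehyde).
(A) has a carboxylic acid group (-C(=O)OH) but the carbonyl carbon has H0 and is bonded to O, not H1.
(B) contains an aldehyde (-CHO), which satisfies every atom and bond constraint.
(C) has a methyl-ester group (-C(=O)OCH3) but the carbonyl carbon has H0, not H1.
(D) has an acetyl/ketone group (-C(=O)CH3) but the carbonyl carbon has H0 (two carbon neighbours), not H1.
So the answer is (B).

B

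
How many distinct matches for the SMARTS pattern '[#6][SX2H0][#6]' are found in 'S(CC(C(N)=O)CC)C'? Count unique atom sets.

1

[#6][SX2H0][#6] is the SMARTS for a thioether: an aliphatic sulfur bridging two carbons with no H on the sulfur.
Exactly one fragment in the molecule meets all constraints, giving 1 match.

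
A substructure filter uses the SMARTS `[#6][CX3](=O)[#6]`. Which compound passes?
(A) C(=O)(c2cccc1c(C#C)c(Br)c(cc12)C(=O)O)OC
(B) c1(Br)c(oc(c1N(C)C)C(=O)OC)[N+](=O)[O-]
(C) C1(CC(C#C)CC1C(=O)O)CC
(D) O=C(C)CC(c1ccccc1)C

D

[#6][CX3](=O)[#6] describes a carbonyl carbon (no H) flanked by two carbons (a ketone).
(A) has a methyl-ester group (-C(=O)OCH3) but one neighbour of the carbonyl carbon is O, not C.
(B) has a methyl-ester group (-C(=O)OCH3) but one neighbour of the carbonyl carbon is O, not C.
(C) has a carboxylic acid group (-C(=O)OH) but one neighbour of the carbonyl carbon is O, not C.
(D) contains an acetyl/ketone group (-C(=O)CH3), which satisfies every atom and bond constraint.
So the answer is (D).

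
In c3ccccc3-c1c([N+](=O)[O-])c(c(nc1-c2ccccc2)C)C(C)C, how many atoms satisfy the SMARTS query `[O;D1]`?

2

The query [O;D1] means: aliphatic oxygen bonded to exactly one heavy atom.
Check the 25 heavy atoms by environment: 1× n (aromatic, D2) → no; 7× c (aromatic, D3) → no; 1× N (charge +1, D3) → no; 1× O (charge -1, D1) → match; 1× O (D1) → match; 10× c (aromatic, D2) → no; 3× C (D1) → no; 1× C (D3) → no.
Summing the matching environments: 1 + 1 = 2 matching atoms.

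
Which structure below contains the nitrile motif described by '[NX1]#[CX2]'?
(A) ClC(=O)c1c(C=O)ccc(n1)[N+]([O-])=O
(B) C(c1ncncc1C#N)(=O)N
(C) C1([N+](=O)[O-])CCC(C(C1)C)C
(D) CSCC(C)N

B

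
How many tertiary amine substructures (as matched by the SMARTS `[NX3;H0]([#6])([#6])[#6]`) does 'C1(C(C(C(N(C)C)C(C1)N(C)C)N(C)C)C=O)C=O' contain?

3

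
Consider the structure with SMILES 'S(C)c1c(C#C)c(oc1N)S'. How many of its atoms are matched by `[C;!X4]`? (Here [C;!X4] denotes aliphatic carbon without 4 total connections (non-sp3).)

2

The query [C;!X4] means: aliphatic carbon that does not have four total connections.
Check the 11 heavy atoms by environment: 1× o (aromatic, X2) → no; 4× c (aromatic, X3) → no; 1× N (X3) → no; 2× S (X2) → no; 1× C (X4) → no; 2× C (X2) → match.
That gives 2 matching atoms.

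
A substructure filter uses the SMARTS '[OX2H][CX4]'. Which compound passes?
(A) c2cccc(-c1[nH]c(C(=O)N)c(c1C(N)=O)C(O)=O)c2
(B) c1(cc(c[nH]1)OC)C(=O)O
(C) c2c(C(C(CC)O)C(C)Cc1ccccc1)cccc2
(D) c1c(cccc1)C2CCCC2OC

C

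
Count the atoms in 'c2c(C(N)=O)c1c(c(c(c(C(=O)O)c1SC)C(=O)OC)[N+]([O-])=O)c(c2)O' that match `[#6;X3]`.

The query [#6;X3] means: any carbon (aromatic or not) with three total connections.
Check the 26 heavy atoms by environment: 10× c (aromatic, X3) → match; 1× N (charge +1, X3) → no; 1× O (charge -1, X1) → no; 4× O (X1) → no; 1× S (X2) → no; 2× C (X4) → no; 3× C (X3) → match; 1× N (X3) → no; 3× O (X2) → no.
Summing the matching environments: 10 + 3 = 13 matching atoms.

13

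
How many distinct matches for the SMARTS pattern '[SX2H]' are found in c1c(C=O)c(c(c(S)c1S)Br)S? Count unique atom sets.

3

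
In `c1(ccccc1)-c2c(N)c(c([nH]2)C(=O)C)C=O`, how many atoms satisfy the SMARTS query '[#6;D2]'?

The query [#6;D2] means: any carbon bonded to exactly two heavy atoms.
Check the 17 heavy atoms by environment: 1× n (aromatic, D2) → no; 5× c (aromatic, D3) → no; 1× C (D2) → match; 2× O (D1) → no; 5× c (aromatic, D2) → match; 1× C (D3) → no; 1× C (D1) → no; 1× N (D1) → no.
Summing the matching environments: 1 + 5 = 6 matching atoms.

6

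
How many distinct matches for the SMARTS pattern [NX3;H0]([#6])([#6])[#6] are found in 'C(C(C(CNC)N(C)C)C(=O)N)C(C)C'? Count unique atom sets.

1

[NX3;H0]([#6])([#6])[#6] is the SMARTS for a tertiary amine: a trivalent nitrogen with no H, bonded to three carbons.
Exactly one fragment in the molecule meets all constraints, giving 1 match.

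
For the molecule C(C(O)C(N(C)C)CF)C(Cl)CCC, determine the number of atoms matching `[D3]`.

4

The query [D3] means: atom with exactly three heavy-atom neighbours.
Check the 14 heavy atoms by environment: 4× C (D2) → no; 3× C (D3) → match; 1× F (D1) → no; 1× Cl (D1) → no; 3× C (D1) → no; 1× O (D1) → no; 1× N (D3) → match.
Summing the matching environments: 3 + 1 = 4 matching atoms.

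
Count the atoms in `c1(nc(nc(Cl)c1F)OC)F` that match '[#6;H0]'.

4

The query [#6;H0] means: any carbon with no attached hydrogen.
Check the 11 heavy atoms by environment: 2× n (aromatic, H0) → no; 4× c (aromatic, H0) → match; 2× F (H0) → no; 1× O (H0) → no; 1× C (H3) → no; 1× Cl (H0) → no.
That gives 4 matching atoms.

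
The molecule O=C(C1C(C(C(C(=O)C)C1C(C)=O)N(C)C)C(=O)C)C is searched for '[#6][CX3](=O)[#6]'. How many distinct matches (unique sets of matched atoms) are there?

[#6][CX3](=O)[#6] is the SMARTS for a ketone: a carbonyl carbon (no H) flanked by two carbons.
The molecule carries 4 separate instances of an acetyl/ketone group (-C(=O)CH3) meeting every constraint; each maps to a distinct set of atoms, giving 4 matches.

4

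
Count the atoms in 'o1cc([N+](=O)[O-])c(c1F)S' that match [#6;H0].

3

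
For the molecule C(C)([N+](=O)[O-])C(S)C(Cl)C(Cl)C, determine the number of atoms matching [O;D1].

2

The query [O;D1] means: aliphatic oxygen bonded to exactly one heavy atom.
Check the 12 heavy atoms by environment: 2× C (D1) → no; 4× C (D3) → no; 2× Cl (D1) → no; 1× S (D1) → no; 1× N (charge +1, D3) → no; 1× O (charge -1, D1) → match; 1× O (D1) → match.
Summing the matching environments: 1 + 1 = 2 matching atoms.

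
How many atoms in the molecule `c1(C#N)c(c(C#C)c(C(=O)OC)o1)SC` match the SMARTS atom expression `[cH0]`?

Check the 15 heavy atoms by environment: 1× o (aromatic, H0) → no; 4× c (aromatic, H0) → match; 1× S (H0) → no; 2× C (H3) → no; 3× C (H0) → no; 1× C (H1) → no; 1× N (H0) → no; 2× O (H0) → no.
That gives 4 matching atoms.

4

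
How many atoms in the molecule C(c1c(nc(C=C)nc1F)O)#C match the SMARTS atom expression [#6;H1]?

2

The query [#6;H1] means: any carbon bearing exactly one hydrogen.
Check the 12 heavy atoms by environment: 2× n (aromatic, H0) → no; 4× c (aromatic, H0) → no; 2× C (H1) → match; 1× C (H2) → no; 1× C (H0) → no; 1× F (H0) → no; 1× O (H1) → no.
That gives 2 matching atoms.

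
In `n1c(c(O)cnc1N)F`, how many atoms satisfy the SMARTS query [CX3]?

0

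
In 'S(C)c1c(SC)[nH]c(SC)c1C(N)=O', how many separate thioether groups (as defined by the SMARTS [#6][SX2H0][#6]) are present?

3

[#6][SX2H0][#6] is the SMARTS for a thioether: an aliphatic sulfur bridging two carbons with no H on the sulfur.
The molecule carries 3 separate instances of a methylthio ether (-SCH3) meeting every constraint; each maps to a distinct set of atoms, giving 3 matches.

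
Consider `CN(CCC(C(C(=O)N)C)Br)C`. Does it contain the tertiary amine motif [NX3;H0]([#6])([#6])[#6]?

Yes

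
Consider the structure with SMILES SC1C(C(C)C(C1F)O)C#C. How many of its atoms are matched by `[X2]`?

Check the 11 heavy atoms by environment: 6× C (X4) → no; 1× S (X2) → match; 1× O (X2) → match; 1× F (X1) → no; 2× C (X2) → match.
Summing the matching environments: 1 + 1 + 2 = 4 matching atoms.

4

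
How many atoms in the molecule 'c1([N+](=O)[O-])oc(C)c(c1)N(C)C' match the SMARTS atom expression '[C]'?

The query [C] means: uppercase C matches aliphatic (non-aromatic) carbon only.
Check the 12 heavy atoms by environment: 1× o (aromatic) → no; 4× c (aromatic) → no; 1× N (charge +1) → no; 1× O (charge -1) → no; 1× O → no; 3× C → match; 1× N → no.
That gives 3 matching atoms.

3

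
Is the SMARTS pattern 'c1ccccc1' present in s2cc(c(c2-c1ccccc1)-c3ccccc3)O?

Yes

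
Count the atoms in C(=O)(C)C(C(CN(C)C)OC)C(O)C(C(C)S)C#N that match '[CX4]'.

The query [CX4] means: C with X4: aliphatic carbon with exactly 4 total connections (bonds + H).
Check the 19 heavy atoms by environment: 11× C (X4) → match; 1× C (X2) → no; 1× N (X1) → no; 1× S (X2) → no; 1× N (X3) → no; 2× O (X2) → no; 1× C (X3) → no; 1× O (X1) → no.
That gives 11 matching atoms.

11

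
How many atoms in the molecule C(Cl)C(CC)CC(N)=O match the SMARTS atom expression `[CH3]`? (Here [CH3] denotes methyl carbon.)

1

The query [CH3] means: aliphatic carbon with exactly three hydrogens.
Check the 9 heavy atoms by environment: 3× C (H2) → no; 1× C (H1) → no; 1× Cl (H0) → no; 1× C (H0) → no; 1× O (H0) → no; 1× N (H2) → no; 1× C (H3) → match.
That gives 1 matching atom.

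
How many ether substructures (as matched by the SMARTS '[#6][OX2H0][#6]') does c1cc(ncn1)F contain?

0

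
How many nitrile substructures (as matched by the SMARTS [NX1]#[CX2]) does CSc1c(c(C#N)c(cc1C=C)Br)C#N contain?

2

[NX1]#[CX2] is the SMARTS for a nitrile: a nitrogen triple-bonded to a two-connected carbon.
The molecule carries 2 separate instances of a nitrile (-C#N) meeting every constraint; each maps to a distinct set of atoms, giving 2 matches.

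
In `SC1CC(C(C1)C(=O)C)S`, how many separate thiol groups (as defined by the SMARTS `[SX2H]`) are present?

[SX2H] is the SMARTS for a thiol: an aliphatic sulfur with two connections, one being H.
The molecule carries 2 separate instances of a thiol (-SH) meeting every constraint; each maps to a distinct set of atoms, giving 2 matches.

2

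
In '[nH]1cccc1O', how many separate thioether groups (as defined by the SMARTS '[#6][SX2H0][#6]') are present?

0

[#6][SX2H0][#6] is the SMARTS for a thioether: an aliphatic sulfur bridging two carbons with no H on the sulfur.
No fragment in the molecule satisfies every constraint, giving 0 matches.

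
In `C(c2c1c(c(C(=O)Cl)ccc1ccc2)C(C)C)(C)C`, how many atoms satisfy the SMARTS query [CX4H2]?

0

Check the 19 heavy atoms by environment: 5× c (aromatic, H0, X3) → no; 5× c (aromatic, H1, X3) → no; 2× C (H1, X4) → no; 4× C (H3, X4) → no; 1× C (H0, X3) → no; 1× O (H0, X1) → no; 1× Cl (H0, X1) → no.
No environment satisfies the query, so 0 matching atoms.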